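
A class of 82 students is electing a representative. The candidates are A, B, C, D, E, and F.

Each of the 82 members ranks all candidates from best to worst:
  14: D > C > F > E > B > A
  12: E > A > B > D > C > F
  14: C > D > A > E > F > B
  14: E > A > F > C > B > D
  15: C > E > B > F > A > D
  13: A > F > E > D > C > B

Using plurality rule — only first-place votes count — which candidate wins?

First-place votes: A 13, B 0, C 29, D 14, E 26, F 0.

C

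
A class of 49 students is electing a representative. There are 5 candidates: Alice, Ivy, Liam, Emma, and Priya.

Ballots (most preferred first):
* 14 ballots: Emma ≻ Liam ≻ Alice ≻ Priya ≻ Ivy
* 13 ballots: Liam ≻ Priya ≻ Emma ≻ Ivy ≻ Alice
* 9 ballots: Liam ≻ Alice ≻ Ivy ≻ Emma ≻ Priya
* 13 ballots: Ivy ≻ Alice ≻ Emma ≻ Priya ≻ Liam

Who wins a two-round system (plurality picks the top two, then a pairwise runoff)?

Emma

Round 1 first-place votes: Alice 0, Ivy 13, Liam 22, Emma 14, Priya 0. Liam and Emma advance.
Runoff: Liam is ranked above Emma on 22 ballots, Emma above Liam on 27.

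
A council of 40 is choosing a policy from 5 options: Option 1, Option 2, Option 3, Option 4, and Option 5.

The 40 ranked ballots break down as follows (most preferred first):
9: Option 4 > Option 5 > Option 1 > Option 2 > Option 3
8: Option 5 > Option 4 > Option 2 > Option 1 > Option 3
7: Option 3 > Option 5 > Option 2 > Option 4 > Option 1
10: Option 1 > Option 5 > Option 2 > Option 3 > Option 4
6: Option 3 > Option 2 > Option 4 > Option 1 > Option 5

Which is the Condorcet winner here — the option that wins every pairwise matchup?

Option 5 vs Option 1: 24–16
Option 5 vs Option 2: 34–6
Option 5 vs Option 3: 27–13
Option 5 vs Option 4: 25–15
Option 5 beats every other option.

Option 5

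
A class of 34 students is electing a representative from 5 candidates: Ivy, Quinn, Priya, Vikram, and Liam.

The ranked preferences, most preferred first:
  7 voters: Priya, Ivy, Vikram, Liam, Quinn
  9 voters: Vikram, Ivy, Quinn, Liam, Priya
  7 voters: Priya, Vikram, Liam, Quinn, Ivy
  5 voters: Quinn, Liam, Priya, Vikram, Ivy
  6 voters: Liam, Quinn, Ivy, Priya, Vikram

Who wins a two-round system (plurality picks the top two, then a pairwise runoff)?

Priya

Round 1 first-place votes: Ivy 0, Quinn 5, Priya 14, Vikram 9, Liam 6. Priya and Vikram advance.
Runoff: Priya is ranked above Vikram on 25 ballots, Vikram above Priya on 9.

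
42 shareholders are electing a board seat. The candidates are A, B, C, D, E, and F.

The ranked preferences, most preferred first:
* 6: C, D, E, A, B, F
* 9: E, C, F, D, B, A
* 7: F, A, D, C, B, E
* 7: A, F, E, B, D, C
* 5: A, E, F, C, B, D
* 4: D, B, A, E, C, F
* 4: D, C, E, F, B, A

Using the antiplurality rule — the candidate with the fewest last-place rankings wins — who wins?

Last-place votes: A 13, B 0, C 7, D 5, E 7, F 10.

B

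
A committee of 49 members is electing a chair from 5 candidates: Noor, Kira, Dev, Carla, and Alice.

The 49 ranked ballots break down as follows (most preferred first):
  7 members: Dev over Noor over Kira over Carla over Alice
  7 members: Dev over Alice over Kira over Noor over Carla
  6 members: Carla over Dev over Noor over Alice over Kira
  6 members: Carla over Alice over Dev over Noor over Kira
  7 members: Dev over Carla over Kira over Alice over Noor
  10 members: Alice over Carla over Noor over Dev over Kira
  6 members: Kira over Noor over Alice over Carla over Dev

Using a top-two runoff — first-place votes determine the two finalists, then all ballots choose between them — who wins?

Round 1 first-place votes: Noor 0, Kira 6, Dev 21, Carla 12, Alice 10. Dev and Carla advance.
Runoff: Dev is ranked above Carla on 21 ballots, Carla above Dev on 28.

Carla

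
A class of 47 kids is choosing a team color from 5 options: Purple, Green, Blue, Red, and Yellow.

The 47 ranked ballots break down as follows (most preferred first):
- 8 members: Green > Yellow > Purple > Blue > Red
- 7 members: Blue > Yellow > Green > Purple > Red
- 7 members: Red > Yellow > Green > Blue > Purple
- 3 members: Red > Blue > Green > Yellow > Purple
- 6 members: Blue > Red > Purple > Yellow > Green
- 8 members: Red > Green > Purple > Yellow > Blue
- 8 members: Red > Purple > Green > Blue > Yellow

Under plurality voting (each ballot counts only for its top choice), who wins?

Red

First-place votes: Purple 0, Green 8, Blue 13, Red 26, Yellow 0.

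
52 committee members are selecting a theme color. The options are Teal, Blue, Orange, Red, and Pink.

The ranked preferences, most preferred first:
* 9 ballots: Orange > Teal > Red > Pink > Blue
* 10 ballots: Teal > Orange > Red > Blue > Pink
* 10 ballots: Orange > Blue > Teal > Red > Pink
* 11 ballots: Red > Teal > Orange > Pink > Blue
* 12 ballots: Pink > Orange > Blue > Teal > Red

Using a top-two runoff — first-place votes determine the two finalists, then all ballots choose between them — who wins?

Orange

Round 1 first-place votes: Teal 10, Blue 0, Orange 19, Red 11, Pink 12. Orange and Pink advance.
Runoff: Orange is ranked above Pink on 40 ballots, Pink above Orange on 12.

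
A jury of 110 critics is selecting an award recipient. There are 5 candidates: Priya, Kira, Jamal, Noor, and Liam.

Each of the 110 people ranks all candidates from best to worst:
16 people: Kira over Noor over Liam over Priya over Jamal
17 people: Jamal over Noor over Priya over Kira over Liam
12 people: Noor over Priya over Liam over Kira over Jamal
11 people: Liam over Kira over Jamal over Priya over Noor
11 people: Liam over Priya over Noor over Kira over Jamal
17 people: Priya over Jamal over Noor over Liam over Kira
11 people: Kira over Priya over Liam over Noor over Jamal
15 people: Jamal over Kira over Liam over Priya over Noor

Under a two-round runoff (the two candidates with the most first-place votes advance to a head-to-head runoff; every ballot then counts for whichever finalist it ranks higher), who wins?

Kira

Round 1 first-place votes: Priya 17, Kira 27, Jamal 32, Noor 12, Liam 22. Jamal and Kira advance.
Runoff: Jamal is ranked above Kira on 49 ballots, Kira above Jamal on 61.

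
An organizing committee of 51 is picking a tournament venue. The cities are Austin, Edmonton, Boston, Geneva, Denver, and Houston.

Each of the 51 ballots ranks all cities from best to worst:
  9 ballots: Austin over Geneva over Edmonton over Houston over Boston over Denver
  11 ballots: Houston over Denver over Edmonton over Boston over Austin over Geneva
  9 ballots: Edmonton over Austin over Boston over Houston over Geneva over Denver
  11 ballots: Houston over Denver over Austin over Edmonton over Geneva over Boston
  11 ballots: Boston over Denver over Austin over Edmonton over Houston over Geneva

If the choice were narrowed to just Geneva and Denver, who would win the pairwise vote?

Geneva is ranked above Denver on 18 ballots; Denver above Geneva on 33.

Denver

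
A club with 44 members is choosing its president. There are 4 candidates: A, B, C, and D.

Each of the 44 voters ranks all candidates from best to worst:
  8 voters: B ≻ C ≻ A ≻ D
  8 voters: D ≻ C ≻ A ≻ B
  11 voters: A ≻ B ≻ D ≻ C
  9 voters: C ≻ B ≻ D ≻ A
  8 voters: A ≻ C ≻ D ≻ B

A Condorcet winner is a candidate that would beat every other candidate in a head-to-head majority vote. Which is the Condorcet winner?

C

C vs A: 25–19
C vs B: 25–19
C vs D: 25–19
C beats every other candidate.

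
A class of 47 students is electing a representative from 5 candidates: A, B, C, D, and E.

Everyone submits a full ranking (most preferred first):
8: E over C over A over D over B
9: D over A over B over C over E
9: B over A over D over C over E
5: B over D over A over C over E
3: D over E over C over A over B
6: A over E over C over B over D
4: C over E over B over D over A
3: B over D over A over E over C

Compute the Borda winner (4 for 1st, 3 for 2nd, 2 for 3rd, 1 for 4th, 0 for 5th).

A: 8×2 + 9×3 + 9×3 + 5×2 + 3×1 + 6×4 + 4×0 + 3×2 = 113
B: 8×0 + 9×2 + 9×4 + 5×4 + 3×0 + 6×1 + 4×2 + 3×4 = 100
C: 8×3 + 9×1 + 9×1 + 5×1 + 3×2 + 6×2 + 4×4 + 3×0 = 81
D: 8×1 + 9×4 + 9×2 + 5×3 + 3×4 + 6×0 + 4×1 + 3×3 = 102
E: 8×4 + 9×0 + 9×0 + 5×0 + 3×3 + 6×3 + 4×3 + 3×1 = 74

A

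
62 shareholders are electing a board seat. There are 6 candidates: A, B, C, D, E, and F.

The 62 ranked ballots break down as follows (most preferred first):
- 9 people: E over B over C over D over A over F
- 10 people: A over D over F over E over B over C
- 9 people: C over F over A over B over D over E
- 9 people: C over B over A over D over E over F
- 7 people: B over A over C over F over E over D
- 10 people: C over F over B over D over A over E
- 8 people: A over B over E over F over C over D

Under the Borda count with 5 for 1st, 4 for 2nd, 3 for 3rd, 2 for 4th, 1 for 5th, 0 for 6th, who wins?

A: 9×1 + 10×5 + 9×3 + 9×3 + 7×4 + 10×1 + 8×5 = 191
B: 9×4 + 10×1 + 9×2 + 9×4 + 7×5 + 10×3 + 8×4 = 197
C: 9×3 + 10×0 + 9×5 + 9×5 + 7×3 + 10×5 + 8×1 = 196
D: 9×2 + 10×4 + 9×1 + 9×2 + 7×0 + 10×2 + 8×0 = 105
E: 9×5 + 10×2 + 9×0 + 9×1 + 7×1 + 10×0 + 8×3 = 105
F: 9×0 + 10×3 + 9×4 + 9×0 + 7×2 + 10×4 + 8×2 = 136

B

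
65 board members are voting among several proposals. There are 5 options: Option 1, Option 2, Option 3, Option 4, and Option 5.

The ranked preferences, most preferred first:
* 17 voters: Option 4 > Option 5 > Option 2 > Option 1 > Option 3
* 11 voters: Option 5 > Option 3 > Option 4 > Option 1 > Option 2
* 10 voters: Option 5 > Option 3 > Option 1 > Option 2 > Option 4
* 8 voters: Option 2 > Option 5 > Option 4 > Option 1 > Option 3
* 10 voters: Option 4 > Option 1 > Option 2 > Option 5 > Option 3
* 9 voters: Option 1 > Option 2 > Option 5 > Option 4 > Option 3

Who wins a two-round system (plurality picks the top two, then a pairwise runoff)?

Option 5

Round 1 first-place votes: Option 1 9, Option 2 8, Option 3 0, Option 4 27, Option 5 21. Option 4 and Option 5 advance.
Runoff: Option 4 is ranked above Option 5 on 27 ballots, Option 5 above Option 4 on 38.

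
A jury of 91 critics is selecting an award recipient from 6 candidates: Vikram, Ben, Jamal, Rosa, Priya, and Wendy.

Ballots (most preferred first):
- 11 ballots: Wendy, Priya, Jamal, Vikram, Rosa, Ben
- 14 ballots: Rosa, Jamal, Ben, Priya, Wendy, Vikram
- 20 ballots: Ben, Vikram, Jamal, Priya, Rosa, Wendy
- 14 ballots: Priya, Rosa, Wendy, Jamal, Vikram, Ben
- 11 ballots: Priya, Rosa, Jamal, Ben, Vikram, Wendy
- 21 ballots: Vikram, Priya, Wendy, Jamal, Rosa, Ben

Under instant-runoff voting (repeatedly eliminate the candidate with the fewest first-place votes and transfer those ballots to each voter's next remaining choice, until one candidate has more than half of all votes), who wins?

Round 1: Vikram 21, Ben 20, Jamal 0, Rosa 14, Priya 25, Wendy 11. Jamal eliminated.
Round 2: Vikram 21, Ben 20, Rosa 14, Priya 25, Wendy 11. Wendy eliminated.
Round 3: Vikram 21, Ben 20, Rosa 14, Priya 36. Rosa eliminated.
Round 4: Vikram 21, Ben 34, Priya 36. Vikram eliminated.
Round 5: Ben 34, Priya 57. Priya has a majority (≥46).

Priya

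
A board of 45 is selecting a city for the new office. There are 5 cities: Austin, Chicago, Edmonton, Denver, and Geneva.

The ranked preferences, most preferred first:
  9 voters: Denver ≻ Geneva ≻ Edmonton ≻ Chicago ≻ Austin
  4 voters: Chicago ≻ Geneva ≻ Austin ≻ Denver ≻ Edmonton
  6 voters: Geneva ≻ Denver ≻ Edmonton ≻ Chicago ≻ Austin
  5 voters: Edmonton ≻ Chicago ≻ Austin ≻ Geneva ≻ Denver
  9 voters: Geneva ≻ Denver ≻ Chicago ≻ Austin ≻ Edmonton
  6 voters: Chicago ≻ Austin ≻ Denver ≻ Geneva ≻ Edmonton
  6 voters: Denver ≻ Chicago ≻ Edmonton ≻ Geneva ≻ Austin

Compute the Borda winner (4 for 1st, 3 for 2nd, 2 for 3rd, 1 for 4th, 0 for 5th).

Denver

Austin: 9×0 + 4×2 + 6×0 + 5×2 + 9×1 + 6×3 + 6×0 = 45
Chicago: 9×1 + 4×4 + 6×1 + 5×3 + 9×2 + 6×4 + 6×3 = 106
Edmonton: 9×2 + 4×0 + 6×2 + 5×4 + 9×0 + 6×0 + 6×2 = 62
Denver: 9×4 + 4×1 + 6×3 + 5×0 + 9×3 + 6×2 + 6×4 = 121
Geneva: 9×3 + 4×3 + 6×4 + 5×1 + 9×4 + 6×1 + 6×1 = 116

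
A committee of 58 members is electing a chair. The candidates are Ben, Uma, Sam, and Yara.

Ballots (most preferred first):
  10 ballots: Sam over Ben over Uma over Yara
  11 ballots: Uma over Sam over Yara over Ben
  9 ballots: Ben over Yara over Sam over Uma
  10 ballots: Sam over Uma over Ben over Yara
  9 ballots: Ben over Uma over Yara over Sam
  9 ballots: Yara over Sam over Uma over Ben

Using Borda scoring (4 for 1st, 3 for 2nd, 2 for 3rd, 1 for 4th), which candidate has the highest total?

Sam

Ben: 10×3 + 11×1 + 9×4 + 10×2 + 9×4 + 9×1 = 142
Uma: 10×2 + 11×4 + 9×1 + 10×3 + 9×3 + 9×2 = 148
Sam: 10×4 + 11×3 + 9×2 + 10×4 + 9×1 + 9×3 = 167
Yara: 10×1 + 11×2 + 9×3 + 10×1 + 9×2 + 9×4 = 123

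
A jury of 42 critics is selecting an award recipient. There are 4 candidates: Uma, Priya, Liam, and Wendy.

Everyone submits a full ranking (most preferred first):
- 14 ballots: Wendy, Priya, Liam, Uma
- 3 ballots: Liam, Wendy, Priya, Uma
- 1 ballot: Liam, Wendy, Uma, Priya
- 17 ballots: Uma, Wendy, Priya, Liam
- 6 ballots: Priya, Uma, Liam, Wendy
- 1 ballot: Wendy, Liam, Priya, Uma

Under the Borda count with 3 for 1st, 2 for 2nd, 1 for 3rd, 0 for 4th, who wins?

Wendy

Uma: 14×0 + 3×0 + 1×1 + 17×3 + 6×2 + 1×0 = 64
Priya: 14×2 + 3×1 + 1×0 + 17×1 + 6×3 + 1×1 = 67
Liam: 14×1 + 3×3 + 1×3 + 17×0 + 6×1 + 1×2 = 34
Wendy: 14×3 + 3×2 + 1×2 + 17×2 + 6×0 + 1×3 = 87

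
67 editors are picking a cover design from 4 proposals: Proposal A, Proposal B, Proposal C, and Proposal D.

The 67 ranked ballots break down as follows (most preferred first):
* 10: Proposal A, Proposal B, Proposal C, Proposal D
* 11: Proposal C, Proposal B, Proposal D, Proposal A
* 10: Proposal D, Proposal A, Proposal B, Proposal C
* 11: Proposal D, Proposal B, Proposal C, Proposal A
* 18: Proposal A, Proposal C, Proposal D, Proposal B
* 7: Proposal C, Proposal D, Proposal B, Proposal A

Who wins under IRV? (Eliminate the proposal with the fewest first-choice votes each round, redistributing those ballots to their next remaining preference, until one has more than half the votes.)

Proposal D

Round 1: Proposal A 28, Proposal B 0, Proposal C 18, Proposal D 21. Proposal B eliminated.
Round 2: Proposal A 28, Proposal C 18, Proposal D 21. Proposal C eliminated.
Round 3: Proposal A 28, Proposal D 39. Proposal D has a majority (≥34).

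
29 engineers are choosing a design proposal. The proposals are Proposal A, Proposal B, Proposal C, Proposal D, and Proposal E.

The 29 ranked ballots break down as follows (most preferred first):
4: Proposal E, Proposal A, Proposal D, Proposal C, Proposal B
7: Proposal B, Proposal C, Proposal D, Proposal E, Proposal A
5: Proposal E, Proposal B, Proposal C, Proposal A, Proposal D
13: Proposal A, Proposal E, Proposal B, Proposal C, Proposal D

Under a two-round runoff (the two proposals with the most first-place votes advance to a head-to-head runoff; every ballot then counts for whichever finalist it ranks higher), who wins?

Round 1 first-place votes: Proposal A 13, Proposal B 7, Proposal C 0, Proposal D 0, Proposal E 9. Proposal A and Proposal E advance.
Runoff: Proposal A is ranked above Proposal E on 13 ballots, Proposal E above Proposal A on 16.

Proposal E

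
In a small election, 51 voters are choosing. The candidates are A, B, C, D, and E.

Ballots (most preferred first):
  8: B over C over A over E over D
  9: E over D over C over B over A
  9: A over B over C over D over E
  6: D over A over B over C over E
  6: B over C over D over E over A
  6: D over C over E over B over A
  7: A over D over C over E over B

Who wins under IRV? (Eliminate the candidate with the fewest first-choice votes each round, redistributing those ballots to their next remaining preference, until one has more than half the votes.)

Round 1: A 16, B 14, C 0, D 12, E 9. C eliminated.
Round 2: A 16, B 14, D 12, E 9. E eliminated.
Round 3: A 16, B 14, D 21. B eliminated.
Round 4: A 24, D 27. D has a majority (≥26).

D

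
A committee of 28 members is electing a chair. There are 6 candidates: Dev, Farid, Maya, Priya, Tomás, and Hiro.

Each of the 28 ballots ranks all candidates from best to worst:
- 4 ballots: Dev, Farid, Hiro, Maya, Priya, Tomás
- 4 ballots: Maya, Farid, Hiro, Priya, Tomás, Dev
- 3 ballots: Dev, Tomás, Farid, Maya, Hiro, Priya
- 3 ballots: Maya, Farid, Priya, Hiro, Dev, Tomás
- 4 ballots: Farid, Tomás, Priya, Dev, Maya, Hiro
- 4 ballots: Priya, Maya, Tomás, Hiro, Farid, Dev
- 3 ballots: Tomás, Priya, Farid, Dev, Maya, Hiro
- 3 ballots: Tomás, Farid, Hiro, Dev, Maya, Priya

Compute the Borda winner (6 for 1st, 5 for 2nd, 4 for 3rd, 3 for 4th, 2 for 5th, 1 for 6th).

Dev: 4×6 + 4×1 + 3×6 + 3×2 + 4×3 + 4×1 + 3×3 + 3×3 = 86
Farid: 4×5 + 4×5 + 3×4 + 3×5 + 4×6 + 4×2 + 3×4 + 3×5 = 126
Maya: 4×3 + 4×6 + 3×3 + 3×6 + 4×2 + 4×5 + 3×2 + 3×2 = 103
Priya: 4×2 + 4×3 + 3×1 + 3×4 + 4×4 + 4×6 + 3×5 + 3×1 = 93
Tomás: 4×1 + 4×2 + 3×5 + 3×1 + 4×5 + 4×4 + 3×6 + 3×6 = 102
Hiro: 4×4 + 4×4 + 3×2 + 3×3 + 4×1 + 4×3 + 3×1 + 3×4 = 78

Farid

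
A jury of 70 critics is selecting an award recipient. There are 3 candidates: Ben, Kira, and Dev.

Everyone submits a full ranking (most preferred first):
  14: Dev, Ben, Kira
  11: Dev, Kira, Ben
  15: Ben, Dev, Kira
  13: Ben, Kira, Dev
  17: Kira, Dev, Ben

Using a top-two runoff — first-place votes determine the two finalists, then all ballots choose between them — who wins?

Dev

Round 1 first-place votes: Ben 28, Kira 17, Dev 25. Ben and Dev advance.
Runoff: Ben is ranked above Dev on 28 ballots, Dev above Ben on 42.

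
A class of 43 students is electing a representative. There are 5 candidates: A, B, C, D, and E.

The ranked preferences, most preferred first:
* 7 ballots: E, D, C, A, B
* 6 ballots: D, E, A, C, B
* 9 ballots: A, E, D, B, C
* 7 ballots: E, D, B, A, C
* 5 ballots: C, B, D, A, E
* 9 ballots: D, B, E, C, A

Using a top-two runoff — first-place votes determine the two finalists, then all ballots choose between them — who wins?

Round 1 first-place votes: A 9, B 0, C 5, D 15, E 14. D and E advance.
Runoff: D is ranked above E on 20 ballots, E above D on 23.

E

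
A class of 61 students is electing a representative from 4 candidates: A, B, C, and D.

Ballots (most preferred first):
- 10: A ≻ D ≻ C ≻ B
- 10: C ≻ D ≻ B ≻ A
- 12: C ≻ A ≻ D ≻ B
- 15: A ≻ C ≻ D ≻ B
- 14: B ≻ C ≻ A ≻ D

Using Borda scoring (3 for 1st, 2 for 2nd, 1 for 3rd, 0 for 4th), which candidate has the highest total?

A: 10×3 + 10×0 + 12×2 + 15×3 + 14×1 = 113
B: 10×0 + 10×1 + 12×0 + 15×0 + 14×3 = 52
C: 10×1 + 10×3 + 12×3 + 15×2 + 14×2 = 134
D: 10×2 + 10×2 + 12×1 + 15×1 + 14×0 = 67

C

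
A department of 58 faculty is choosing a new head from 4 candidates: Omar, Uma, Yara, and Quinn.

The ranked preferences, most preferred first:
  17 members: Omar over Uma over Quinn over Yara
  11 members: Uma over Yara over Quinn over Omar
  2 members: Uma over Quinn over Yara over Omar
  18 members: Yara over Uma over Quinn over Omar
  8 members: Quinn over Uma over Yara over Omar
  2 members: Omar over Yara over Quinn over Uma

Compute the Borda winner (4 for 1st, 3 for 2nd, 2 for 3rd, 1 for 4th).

Omar: 17×4 + 11×1 + 2×1 + 18×1 + 8×1 + 2×4 = 115
Uma: 17×3 + 11×4 + 2×4 + 18×3 + 8×3 + 2×1 = 183
Yara: 17×1 + 11×3 + 2×2 + 18×4 + 8×2 + 2×3 = 148
Quinn: 17×2 + 11×2 + 2×3 + 18×2 + 8×4 + 2×2 = 134

Uma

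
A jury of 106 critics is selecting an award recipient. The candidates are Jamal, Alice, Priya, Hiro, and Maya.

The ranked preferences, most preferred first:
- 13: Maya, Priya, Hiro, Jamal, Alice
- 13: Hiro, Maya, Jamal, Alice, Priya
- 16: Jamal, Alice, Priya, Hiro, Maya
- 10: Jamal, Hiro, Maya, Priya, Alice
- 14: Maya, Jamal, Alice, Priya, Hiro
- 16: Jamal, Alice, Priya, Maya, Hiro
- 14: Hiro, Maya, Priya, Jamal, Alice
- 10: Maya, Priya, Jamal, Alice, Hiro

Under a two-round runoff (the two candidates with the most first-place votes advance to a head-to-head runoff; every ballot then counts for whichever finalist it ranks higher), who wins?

Maya

Round 1 first-place votes: Jamal 42, Alice 0, Priya 0, Hiro 27, Maya 37. Jamal and Maya advance.
Runoff: Jamal is ranked above Maya on 42 ballots, Maya above Jamal on 64.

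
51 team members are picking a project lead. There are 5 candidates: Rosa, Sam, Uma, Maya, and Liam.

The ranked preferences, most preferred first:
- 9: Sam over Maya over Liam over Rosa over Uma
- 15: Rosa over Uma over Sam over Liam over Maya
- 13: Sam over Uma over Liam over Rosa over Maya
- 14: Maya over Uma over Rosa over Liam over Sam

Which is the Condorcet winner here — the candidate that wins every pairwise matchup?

Uma

Uma vs Rosa: 27–24
Uma vs Sam: 29–22
Uma vs Maya: 28–23
Uma vs Liam: 42–9
Uma beats every other candidate.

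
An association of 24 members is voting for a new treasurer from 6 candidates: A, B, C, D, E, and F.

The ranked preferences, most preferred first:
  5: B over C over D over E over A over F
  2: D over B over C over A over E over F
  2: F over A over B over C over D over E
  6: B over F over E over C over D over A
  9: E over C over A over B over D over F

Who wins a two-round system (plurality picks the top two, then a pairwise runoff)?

Round 1 first-place votes: A 0, B 11, C 0, D 2, E 9, F 2. B and E advance.
Runoff: B is ranked above E on 15 ballots, E above B on 9.

B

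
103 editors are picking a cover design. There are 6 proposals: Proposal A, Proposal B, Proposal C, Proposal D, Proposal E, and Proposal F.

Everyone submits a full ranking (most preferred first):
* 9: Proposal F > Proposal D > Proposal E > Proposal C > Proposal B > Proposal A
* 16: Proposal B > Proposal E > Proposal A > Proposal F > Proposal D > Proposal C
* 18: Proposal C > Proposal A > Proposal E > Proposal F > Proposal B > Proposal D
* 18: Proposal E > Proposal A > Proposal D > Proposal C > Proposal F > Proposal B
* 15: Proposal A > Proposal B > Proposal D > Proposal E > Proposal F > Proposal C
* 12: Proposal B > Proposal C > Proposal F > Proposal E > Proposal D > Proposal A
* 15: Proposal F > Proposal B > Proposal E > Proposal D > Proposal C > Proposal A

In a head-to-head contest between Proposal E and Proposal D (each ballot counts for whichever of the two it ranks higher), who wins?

Proposal E is ranked above Proposal D on 79 ballots; Proposal D above Proposal E on 24.

Proposal E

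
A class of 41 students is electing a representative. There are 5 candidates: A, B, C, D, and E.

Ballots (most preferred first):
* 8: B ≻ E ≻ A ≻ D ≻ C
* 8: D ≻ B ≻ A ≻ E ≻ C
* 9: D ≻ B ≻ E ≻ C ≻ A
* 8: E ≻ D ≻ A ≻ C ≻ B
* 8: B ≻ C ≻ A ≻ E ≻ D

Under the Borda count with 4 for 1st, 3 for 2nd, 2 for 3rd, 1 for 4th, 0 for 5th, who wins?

B

A: 8×2 + 8×2 + 9×0 + 8×2 + 8×2 = 64
B: 8×4 + 8×3 + 9×3 + 8×0 + 8×4 = 115
C: 8×0 + 8×0 + 9×1 + 8×1 + 8×3 = 41
D: 8×1 + 8×4 + 9×4 + 8×3 + 8×0 = 100
E: 8×3 + 8×1 + 9×2 + 8×4 + 8×1 = 90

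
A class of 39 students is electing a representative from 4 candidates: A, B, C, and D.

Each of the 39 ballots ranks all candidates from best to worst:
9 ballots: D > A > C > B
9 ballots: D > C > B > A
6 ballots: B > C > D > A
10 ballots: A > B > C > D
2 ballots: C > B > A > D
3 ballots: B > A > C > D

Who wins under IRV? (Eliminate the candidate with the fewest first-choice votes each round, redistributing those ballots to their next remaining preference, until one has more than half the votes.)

B

Round 1: A 10, B 9, C 2, D 18. C eliminated.
Round 2: A 10, B 11, D 18. A eliminated.
Round 3: B 21, D 18. B has a majority (≥20).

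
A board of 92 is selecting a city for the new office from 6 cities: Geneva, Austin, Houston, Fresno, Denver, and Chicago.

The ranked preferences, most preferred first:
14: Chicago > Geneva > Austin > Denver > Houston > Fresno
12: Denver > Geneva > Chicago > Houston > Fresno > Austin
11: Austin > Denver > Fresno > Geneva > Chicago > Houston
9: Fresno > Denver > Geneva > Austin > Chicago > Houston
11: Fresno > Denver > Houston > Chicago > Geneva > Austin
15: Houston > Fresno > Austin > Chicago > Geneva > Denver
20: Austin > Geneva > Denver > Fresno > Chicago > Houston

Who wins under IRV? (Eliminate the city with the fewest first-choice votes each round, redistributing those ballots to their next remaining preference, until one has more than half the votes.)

Round 1: Geneva 0, Austin 31, Houston 15, Fresno 20, Denver 12, Chicago 14. Geneva eliminated.
Round 2: Austin 31, Houston 15, Fresno 20, Denver 12, Chicago 14. Denver eliminated.
Round 3: Austin 31, Houston 15, Fresno 20, Chicago 26. Houston eliminated.
Round 4: Austin 31, Fresno 35, Chicago 26. Chicago eliminated.
Round 5: Austin 45, Fresno 47. Fresno has a majority (≥47).

Fresno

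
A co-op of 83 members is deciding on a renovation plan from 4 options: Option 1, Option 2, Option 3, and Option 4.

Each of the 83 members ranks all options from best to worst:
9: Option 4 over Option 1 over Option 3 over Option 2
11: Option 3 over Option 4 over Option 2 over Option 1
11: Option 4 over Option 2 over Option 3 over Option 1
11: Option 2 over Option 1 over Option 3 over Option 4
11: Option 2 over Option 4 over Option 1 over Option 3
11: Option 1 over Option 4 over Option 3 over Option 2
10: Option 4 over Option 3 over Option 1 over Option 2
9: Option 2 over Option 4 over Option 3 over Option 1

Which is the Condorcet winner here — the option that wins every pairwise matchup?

Option 4 vs Option 1: 61–22
Option 4 vs Option 2: 52–31
Option 4 vs Option 3: 61–22
Option 4 beats every other option.

Option 4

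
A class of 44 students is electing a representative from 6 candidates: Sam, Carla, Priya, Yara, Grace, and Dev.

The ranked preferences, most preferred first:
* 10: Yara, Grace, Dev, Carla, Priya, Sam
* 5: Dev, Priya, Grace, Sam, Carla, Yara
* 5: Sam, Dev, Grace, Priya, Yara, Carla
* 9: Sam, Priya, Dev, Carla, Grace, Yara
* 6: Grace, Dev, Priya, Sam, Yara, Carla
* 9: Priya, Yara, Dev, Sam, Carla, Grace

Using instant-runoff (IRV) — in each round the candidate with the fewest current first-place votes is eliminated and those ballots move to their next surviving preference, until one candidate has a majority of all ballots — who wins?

Priya

Round 1: Sam 14, Carla 0, Priya 9, Yara 10, Grace 6, Dev 5. Carla eliminated.
Round 2: Sam 14, Priya 9, Yara 10, Grace 6, Dev 5. Dev eliminated.
Round 3: Sam 14, Priya 14, Yara 10, Grace 6. Grace eliminated.
Round 4: Sam 14, Priya 20, Yara 10. Yara eliminated.
Round 5: Sam 14, Priya 30. Priya has a majority (≥23).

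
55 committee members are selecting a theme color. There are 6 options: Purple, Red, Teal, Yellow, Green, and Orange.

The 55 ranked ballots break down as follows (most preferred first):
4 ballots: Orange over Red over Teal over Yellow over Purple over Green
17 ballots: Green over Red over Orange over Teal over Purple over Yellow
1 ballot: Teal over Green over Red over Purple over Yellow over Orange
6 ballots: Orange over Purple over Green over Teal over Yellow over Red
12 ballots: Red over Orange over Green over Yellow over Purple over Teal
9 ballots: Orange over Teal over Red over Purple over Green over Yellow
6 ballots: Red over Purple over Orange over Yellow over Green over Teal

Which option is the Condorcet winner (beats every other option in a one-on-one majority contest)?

Red vs Purple: 49–6
Red vs Teal: 39–16
Red vs Yellow: 49–6
Red vs Green: 31–24
Red vs Orange: 36–19
Red beats every other option.

Red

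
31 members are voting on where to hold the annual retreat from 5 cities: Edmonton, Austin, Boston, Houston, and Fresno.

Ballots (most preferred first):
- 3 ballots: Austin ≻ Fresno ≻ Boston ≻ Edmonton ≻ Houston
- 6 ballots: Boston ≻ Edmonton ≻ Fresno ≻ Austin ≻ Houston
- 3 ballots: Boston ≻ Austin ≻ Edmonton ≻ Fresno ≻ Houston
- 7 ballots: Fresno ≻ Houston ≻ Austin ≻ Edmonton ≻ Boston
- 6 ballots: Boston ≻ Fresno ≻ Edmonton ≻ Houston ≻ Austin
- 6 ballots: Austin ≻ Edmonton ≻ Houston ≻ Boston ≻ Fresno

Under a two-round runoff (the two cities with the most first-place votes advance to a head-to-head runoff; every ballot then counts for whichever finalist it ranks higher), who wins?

Round 1 first-place votes: Edmonton 0, Austin 9, Boston 15, Houston 0, Fresno 7. Boston and Austin advance.
Runoff: Boston is ranked above Austin on 15 ballots, Austin above Boston on 16.

Austin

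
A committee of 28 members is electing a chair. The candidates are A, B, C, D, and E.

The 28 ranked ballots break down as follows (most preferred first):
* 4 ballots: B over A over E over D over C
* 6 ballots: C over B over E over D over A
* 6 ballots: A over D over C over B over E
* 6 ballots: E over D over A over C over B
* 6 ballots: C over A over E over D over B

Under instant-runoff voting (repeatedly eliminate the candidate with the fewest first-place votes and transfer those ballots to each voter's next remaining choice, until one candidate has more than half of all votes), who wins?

Round 1: A 6, B 4, C 12, D 0, E 6. D eliminated.
Round 2: A 6, B 4, C 12, E 6. B eliminated.
Round 3: A 10, C 12, E 6. E eliminated.
Round 4: A 16, C 12. A has a majority (≥15).

A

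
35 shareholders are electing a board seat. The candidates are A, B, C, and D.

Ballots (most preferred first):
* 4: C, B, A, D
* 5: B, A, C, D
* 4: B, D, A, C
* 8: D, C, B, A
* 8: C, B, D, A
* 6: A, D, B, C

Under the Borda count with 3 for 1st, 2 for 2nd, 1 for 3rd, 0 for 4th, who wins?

A: 4×1 + 5×2 + 4×1 + 8×0 + 8×0 + 6×3 = 36
B: 4×2 + 5×3 + 4×3 + 8×1 + 8×2 + 6×1 = 65
C: 4×3 + 5×1 + 4×0 + 8×2 + 8×3 + 6×0 = 57
D: 4×0 + 5×0 + 4×2 + 8×3 + 8×1 + 6×2 = 52

B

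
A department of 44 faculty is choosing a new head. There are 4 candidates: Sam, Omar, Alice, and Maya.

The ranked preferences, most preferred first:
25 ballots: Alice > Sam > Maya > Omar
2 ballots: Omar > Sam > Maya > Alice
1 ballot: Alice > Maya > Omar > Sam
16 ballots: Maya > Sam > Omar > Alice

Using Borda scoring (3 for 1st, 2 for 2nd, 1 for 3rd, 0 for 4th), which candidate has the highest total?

Sam

Sam: 25×2 + 2×2 + 1×0 + 16×2 = 86
Omar: 25×0 + 2×3 + 1×1 + 16×1 = 23
Alice: 25×3 + 2×0 + 1×3 + 16×0 = 78
Maya: 25×1 + 2×1 + 1×2 + 16×3 = 77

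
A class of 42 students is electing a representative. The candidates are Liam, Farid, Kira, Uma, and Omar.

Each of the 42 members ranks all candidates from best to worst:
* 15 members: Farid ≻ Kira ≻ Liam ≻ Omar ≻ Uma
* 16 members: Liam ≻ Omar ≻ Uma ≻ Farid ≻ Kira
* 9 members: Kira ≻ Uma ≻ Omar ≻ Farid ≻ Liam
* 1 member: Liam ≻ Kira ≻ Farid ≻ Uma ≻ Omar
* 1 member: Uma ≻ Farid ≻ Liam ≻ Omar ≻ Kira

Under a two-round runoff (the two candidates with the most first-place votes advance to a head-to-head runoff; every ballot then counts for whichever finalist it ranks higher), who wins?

Round 1 first-place votes: Liam 17, Farid 15, Kira 9, Uma 1, Omar 0. Liam and Farid advance.
Runoff: Liam is ranked above Farid on 17 ballots, Farid above Liam on 25.

Farid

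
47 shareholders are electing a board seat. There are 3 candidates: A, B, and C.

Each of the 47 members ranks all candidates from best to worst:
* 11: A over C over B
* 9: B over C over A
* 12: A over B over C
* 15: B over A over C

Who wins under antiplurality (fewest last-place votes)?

A

Last-place votes: A 9, B 11, C 27.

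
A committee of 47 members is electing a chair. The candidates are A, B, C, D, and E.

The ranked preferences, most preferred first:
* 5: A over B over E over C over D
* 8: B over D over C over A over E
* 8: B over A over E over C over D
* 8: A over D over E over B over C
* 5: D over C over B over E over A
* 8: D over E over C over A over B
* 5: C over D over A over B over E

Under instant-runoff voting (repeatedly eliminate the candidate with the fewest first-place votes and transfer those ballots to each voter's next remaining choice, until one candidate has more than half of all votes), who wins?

Round 1: A 13, B 16, C 5, D 13, E 0. E eliminated.
Round 2: A 13, B 16, C 5, D 13. C eliminated.
Round 3: A 13, B 16, D 18. A eliminated.
Round 4: B 21, D 26. D has a majority (≥24).

D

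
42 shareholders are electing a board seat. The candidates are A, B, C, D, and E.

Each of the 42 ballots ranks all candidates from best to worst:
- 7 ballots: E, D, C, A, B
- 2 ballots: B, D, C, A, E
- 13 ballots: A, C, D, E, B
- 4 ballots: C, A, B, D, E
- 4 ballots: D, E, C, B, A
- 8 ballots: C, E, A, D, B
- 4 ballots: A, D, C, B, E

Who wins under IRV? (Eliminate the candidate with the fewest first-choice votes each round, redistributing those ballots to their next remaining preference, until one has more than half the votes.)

C

Round 1: A 17, B 2, C 12, D 4, E 7. B eliminated.
Round 2: A 17, C 12, D 6, E 7. D eliminated.
Round 3: A 17, C 14, E 11. E eliminated.
Round 4: A 17, C 25. C has a majority (≥22).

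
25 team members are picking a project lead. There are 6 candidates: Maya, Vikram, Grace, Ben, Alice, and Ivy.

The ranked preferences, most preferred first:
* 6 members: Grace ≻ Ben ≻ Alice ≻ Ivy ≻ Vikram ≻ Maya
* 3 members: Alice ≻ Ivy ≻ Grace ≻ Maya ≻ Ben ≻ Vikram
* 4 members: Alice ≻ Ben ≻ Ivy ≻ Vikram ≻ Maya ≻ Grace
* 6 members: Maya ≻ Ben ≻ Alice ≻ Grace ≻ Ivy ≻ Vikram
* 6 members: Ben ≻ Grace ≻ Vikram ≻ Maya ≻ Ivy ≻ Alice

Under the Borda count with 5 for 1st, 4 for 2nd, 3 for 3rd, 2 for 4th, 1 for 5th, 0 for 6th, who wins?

Ben

Maya: 6×0 + 3×2 + 4×1 + 6×5 + 6×2 = 52
Vikram: 6×1 + 3×0 + 4×2 + 6×0 + 6×3 = 32
Grace: 6×5 + 3×3 + 4×0 + 6×2 + 6×4 = 75
Ben: 6×4 + 3×1 + 4×4 + 6×4 + 6×5 = 97
Alice: 6×3 + 3×5 + 4×5 + 6×3 + 6×0 = 71
Ivy: 6×2 + 3×4 + 4×3 + 6×1 + 6×1 = 48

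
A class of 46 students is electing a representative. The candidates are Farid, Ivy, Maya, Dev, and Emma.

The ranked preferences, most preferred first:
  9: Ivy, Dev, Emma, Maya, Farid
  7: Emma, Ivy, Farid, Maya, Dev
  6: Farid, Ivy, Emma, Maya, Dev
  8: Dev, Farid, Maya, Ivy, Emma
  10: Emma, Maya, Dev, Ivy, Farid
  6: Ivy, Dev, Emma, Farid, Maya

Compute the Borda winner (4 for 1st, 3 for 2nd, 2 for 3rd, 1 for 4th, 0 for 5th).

Farid: 9×0 + 7×2 + 6×4 + 8×3 + 10×0 + 6×1 = 68
Ivy: 9×4 + 7×3 + 6×3 + 8×1 + 10×1 + 6×4 = 117
Maya: 9×1 + 7×1 + 6×1 + 8×2 + 10×3 + 6×0 = 68
Dev: 9×3 + 7×0 + 6×0 + 8×4 + 10×2 + 6×3 = 97
Emma: 9×2 + 7×4 + 6×2 + 8×0 + 10×4 + 6×2 = 110

Ivy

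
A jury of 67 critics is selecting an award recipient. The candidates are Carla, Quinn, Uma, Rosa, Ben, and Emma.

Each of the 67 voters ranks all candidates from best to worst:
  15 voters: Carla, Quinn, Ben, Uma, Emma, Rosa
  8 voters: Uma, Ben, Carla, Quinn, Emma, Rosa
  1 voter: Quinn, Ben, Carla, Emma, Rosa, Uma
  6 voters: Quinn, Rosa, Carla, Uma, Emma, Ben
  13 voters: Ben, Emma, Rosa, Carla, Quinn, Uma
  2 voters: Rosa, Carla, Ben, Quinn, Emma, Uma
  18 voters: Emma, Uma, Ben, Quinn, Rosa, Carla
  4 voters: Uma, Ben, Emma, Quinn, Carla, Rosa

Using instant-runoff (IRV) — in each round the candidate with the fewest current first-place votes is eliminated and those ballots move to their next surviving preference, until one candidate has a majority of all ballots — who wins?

Round 1: Carla 15, Quinn 7, Uma 12, Rosa 2, Ben 13, Emma 18. Rosa eliminated.
Round 2: Carla 17, Quinn 7, Uma 12, Ben 13, Emma 18. Quinn eliminated.
Round 3: Carla 23, Uma 12, Ben 14, Emma 18. Uma eliminated.
Round 4: Carla 23, Ben 26, Emma 18. Emma eliminated.
Round 5: Carla 23, Ben 44. Ben has a majority (≥34).

Ben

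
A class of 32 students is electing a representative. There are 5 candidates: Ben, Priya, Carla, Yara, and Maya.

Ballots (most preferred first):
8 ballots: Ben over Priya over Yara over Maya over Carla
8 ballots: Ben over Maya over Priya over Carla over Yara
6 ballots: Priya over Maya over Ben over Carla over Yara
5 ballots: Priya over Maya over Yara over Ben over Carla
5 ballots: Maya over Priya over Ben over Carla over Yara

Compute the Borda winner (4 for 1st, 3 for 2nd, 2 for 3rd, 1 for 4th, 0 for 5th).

Ben: 8×4 + 8×4 + 6×2 + 5×1 + 5×2 = 91
Priya: 8×3 + 8×2 + 6×4 + 5×4 + 5×3 = 99
Carla: 8×0 + 8×1 + 6×1 + 5×0 + 5×1 = 19
Yara: 8×2 + 8×0 + 6×0 + 5×2 + 5×0 = 26
Maya: 8×1 + 8×3 + 6×3 + 5×3 + 5×4 = 85

Priya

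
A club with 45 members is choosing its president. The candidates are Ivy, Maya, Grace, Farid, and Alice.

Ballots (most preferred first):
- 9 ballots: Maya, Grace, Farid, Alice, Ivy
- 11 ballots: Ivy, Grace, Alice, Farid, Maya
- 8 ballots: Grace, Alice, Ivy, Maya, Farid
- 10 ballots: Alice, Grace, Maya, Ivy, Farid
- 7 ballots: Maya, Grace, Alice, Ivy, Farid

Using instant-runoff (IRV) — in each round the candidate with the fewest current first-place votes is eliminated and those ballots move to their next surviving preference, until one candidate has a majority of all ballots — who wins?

Alice

Round 1: Ivy 11, Maya 16, Grace 8, Farid 0, Alice 10. Farid eliminated.
Round 2: Ivy 11, Maya 16, Grace 8, Alice 10. Grace eliminated.
Round 3: Ivy 11, Maya 16, Alice 18. Ivy eliminated.
Round 4: Maya 16, Alice 29. Alice has a majority (≥23).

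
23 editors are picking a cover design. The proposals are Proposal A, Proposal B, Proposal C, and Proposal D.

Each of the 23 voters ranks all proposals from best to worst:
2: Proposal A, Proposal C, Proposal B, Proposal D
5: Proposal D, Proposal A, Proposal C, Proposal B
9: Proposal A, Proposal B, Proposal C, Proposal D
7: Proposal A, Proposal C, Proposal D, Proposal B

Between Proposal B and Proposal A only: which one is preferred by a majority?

Proposal A

Proposal B is ranked above Proposal A on 0 ballots; Proposal A above Proposal B on 23.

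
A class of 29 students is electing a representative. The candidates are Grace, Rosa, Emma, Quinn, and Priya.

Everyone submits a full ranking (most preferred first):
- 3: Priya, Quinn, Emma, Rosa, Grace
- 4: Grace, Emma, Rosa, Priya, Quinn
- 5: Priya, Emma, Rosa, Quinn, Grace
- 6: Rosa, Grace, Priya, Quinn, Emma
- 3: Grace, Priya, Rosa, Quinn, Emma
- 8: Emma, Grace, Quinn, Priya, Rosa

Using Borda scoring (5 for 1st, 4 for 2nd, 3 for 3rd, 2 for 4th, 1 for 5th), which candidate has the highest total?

Grace

Grace: 3×1 + 4×5 + 5×1 + 6×4 + 3×5 + 8×4 = 99
Rosa: 3×2 + 4×3 + 5×3 + 6×5 + 3×3 + 8×1 = 80
Emma: 3×3 + 4×4 + 5×4 + 6×1 + 3×1 + 8×5 = 94
Quinn: 3×4 + 4×1 + 5×2 + 6×2 + 3×2 + 8×3 = 68
Priya: 3×5 + 4×2 + 5×5 + 6×3 + 3×4 + 8×2 = 94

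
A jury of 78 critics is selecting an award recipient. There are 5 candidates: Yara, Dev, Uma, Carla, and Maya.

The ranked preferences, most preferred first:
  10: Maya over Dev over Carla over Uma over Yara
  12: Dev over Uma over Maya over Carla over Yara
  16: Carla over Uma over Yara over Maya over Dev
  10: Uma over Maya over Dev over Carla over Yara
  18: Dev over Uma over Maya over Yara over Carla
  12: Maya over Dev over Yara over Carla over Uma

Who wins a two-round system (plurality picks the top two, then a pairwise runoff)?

Round 1 first-place votes: Yara 0, Dev 30, Uma 10, Carla 16, Maya 22. Dev and Maya advance.
Runoff: Dev is ranked above Maya on 30 ballots, Maya above Dev on 48.

Maya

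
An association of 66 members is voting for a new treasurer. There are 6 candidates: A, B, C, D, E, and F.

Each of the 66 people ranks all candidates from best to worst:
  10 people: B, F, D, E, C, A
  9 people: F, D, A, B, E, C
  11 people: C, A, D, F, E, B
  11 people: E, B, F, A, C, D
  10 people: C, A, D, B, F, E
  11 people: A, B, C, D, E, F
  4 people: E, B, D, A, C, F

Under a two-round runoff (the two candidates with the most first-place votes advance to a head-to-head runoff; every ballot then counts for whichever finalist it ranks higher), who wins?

E

Round 1 first-place votes: A 11, B 10, C 21, D 0, E 15, F 9. C and E advance.
Runoff: C is ranked above E on 32 ballots, E above C on 34.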